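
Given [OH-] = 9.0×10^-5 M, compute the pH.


pOH = -log10([OH-]) = -log10(9.0×10^-5)
= 5 - log10(9.0) = 4.05
pH = 14 - pOH = 14 - 4.05 = 9.95

9.95


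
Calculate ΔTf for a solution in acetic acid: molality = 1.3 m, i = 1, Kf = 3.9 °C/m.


ΔTf = Kf × m × i
= 3.9 × 1.3 × 1
= 5.07 °C

5.07 °C


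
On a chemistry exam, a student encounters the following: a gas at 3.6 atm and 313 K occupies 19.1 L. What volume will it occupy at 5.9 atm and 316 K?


P1V1/T1 = P2V2/T2
V2 = P1V1T2/(T1P2)
= 3.6×19.1×316/(313×5.9)
= 11.766 L

11.766 L


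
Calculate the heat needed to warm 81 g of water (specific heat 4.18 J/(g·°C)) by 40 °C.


q = mcΔT = 81 × 4.18 × 40
= 13543.20 J

13543.20 J


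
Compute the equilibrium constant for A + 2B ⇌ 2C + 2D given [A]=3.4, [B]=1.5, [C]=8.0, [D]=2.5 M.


Kc = [C]^2[D]^2/([A][B]^2)
= (8.0^2 × 2.5^2)/(3.4^1 × 1.5^2)
= 400/7.65
= 52.29

52.29


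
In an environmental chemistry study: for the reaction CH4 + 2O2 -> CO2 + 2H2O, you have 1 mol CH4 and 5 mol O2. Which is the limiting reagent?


Mole ratio available / coefficient:
  CH4: 1/1 = 1.000
  O2: 5/2 = 2.500
Smaller ratio is limiting.

CH4


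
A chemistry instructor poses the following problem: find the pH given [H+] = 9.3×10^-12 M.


pH = -log10([H+]) = -log10(9.3×10^-12)
= 12 - log10(9.3)
= 12 - 0.97
= 11.03

11.03


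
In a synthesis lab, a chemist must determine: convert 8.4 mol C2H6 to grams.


M(C2H6) = 30.07 g/mol
mass = n × M = 8.4 × 30.07 = 252.59 g

252.59 g


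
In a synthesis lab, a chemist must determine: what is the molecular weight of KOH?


M(KOH) = 1×39.1 + 1×16.0 + 1×1.008
= 39.1 + 16.0 + 1.01
= 56.11 g/mol

56.11 g/mol


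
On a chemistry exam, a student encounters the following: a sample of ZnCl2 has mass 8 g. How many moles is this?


M(ZnCl2) = 136.28 g/mol
n = mass/M = 8/136.28 = 0.0587 mol

0.0587 mol


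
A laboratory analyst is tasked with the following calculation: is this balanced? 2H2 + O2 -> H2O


Equation: 2H2 + O2 -> H2O
Check atoms: H: 4≠2, O: 2≠1
Not balanced

No, not balanced


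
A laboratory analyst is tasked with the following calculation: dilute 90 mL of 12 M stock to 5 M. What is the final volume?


C1V1 = C2V2
12 × 90 = 5 × V2
V2 = 1080/5 = 216.0 mL

216.0 mL


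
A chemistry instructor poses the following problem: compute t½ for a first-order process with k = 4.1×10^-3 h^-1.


t½ = ln2/k = 0.693147/(4.1×10^-3 h^-1)
= 169.1 h

169.1 h


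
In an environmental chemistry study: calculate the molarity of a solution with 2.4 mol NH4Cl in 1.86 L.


M = n/V = 2.4/1.86 = 1.290 mol/L

1.290 M


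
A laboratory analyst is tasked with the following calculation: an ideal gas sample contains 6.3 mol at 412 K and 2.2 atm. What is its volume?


PV = nRT  (R = 0.08206 L·atm/(mol·K))
V = nRT/P = 6.3×0.08206×412/2.2
= 96.816 L

96.816 L


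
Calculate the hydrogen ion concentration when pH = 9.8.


[H+] = 10^(-pH) = 10^(-9.8)
= 1.58×10^-10 M

1.58×10^-10 M


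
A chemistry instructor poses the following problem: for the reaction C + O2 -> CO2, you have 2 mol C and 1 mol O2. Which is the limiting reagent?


Mole ratio available / coefficient:
  C: 2/1 = 2.000
  O2: 1/1 = 1.000
Smaller ratio is limiting.

O2


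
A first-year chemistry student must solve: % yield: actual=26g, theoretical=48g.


% yield = actual/theoretical × 100
= 26/48 × 100
= 54.17%

54.17%


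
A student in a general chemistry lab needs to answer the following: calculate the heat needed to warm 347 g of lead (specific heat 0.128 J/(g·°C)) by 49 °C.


q = mcΔT = 347 × 0.128 × 49
= 2176.38 J

2176.38 J


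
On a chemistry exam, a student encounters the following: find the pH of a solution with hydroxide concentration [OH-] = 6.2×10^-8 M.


pOH = -log10([OH-]) = -log10(6.2×10^-8)
= 8 - log10(6.2) = 7.21
pH = 14 - pOH = 14 - 7.21 = 6.79

6.79


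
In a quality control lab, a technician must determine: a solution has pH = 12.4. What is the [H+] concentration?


[H+] = 10^(-pH) = 10^(-12.4)
= 3.98×10^-13 M

3.98×10^-13 M


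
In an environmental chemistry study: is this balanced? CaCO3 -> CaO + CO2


Equation: CaCO3 -> CaO + CO2
Check atoms: C: 1=1, Ca: 1=1, O: 3=3
Balanced

Yes, balanced


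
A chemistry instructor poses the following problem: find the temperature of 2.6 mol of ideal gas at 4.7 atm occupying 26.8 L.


PV = nRT  (R = 0.08206 L·atm/(mol·K))
T = PV/(nR) = 4.7×26.8/(2.6×0.08206)
= 125.96/0.213356
= 590.37 K

590.37 K


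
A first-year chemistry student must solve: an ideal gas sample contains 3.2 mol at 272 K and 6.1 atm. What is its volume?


PV = nRT  (R = 0.08206 L·atm/(mol·K))
V = nRT/P = 3.2×0.08206×272/6.1
= 11.709 L

11.709 L


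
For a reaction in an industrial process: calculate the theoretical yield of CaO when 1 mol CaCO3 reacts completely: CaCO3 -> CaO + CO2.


Mole ratio CaO:CaCO3 = 1:1
n(CaO) = 1 × 1/1 = 1.000 mol
mass = 1.000 × 56.08 = 56.08 g

56.08 g


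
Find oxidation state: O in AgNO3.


O is usually -2
Oxidation number: -2

-2


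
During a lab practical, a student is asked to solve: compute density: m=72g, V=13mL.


ρ = mass/volume
= 72/13
= 5.538 g/mL

5.538 g/mL


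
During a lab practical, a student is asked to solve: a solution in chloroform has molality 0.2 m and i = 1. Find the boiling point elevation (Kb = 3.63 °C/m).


ΔTb = Kb × m × i
= 3.63 × 0.2 × 1
= 0.726 °C

0.726 °C


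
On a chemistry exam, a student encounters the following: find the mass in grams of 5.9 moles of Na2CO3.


M(Na2CO3) = 105.99 g/mol
mass = n × M = 5.9 × 105.99 = 625.34 g

625.34 g


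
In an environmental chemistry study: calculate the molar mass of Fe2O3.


M(Fe2O3) = 2×55.85 + 3×16.0
= 111.7 + 48.0
= 159.7 g/mol

159.7 g/mol


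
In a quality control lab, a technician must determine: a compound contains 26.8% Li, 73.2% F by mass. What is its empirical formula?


Assume 100 g sample. Moles of each element:
  Li: 26.8/6.94 = 3.862 mol
  F: 73.2/19.0 = 3.853 mol
Divide by smallest (3.853):
  Li: 3.862/3.853 = 1.0
  F: 3.853/3.853 = 1.0
Empirical formula: LiF

LiF


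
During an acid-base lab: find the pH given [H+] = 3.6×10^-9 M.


pH = -log10([H+]) = -log10(3.6×10^-9)
= 9 - log10(3.6)
= 9 - 0.56
= 8.44

8.44


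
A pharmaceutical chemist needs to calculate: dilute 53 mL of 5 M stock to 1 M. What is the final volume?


C1V1 = C2V2
5 × 53 = 1 × V2
V2 = 265/1 = 265.0 mL

265.0 mL


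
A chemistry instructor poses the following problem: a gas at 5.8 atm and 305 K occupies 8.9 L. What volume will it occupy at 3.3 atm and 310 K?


P1V1/T1 = P2V2/T2
V2 = P1V1T2/(T1P2)
= 5.8×8.9×310/(305×3.3)
= 15.899 L

15.899 L


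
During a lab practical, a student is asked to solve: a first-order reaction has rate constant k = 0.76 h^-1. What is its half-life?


t½ = ln2/k = 0.693147/(0.76 h^-1)
= 0.9120 h

0.9120 h


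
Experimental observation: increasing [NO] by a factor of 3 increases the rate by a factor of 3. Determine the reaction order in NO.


rate ∝ [NO]^n
3^n = 3 → n = 1
Order in NO: 1

1


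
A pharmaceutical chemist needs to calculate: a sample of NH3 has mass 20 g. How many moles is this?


M(NH3) = 17.03 g/mol
n = mass/M = 20/17.03 = 1.1744 mol

1.1744 mol


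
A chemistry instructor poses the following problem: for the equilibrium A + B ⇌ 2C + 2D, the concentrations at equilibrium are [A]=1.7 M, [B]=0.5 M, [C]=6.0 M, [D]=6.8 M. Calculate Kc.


Kc = [C]^2[D]^2/([A][B])
= (6.0^2 × 6.8^2)/(1.7^1 × 0.5^1)
= 1664.64/0.85
= 1958

1958


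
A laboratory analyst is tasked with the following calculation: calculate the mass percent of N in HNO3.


M(HNO3) = 1×1.008 + 1×14.01 + 3×16.0 = 63.018 g/mol
Mass of N = 1 × 14.01 = 14.01 g/mol
% N = 14.01/63.018 × 100 = 22.23%

22.23%


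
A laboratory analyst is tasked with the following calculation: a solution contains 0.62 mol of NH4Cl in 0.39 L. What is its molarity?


M = n/V = 0.62/0.39 = 1.590 mol/L

1.590 M


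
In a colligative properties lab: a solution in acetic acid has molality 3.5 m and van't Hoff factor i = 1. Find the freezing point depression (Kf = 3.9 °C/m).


ΔTf = Kf × m × i
= 3.9 × 3.5 × 1
= 13.65 °C

13.65 °C


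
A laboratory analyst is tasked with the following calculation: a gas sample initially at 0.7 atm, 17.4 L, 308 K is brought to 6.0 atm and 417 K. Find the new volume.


P1V1/T1 = P2V2/T2
V2 = P1V1T2/(T1P2)
= 0.7×17.4×417/(308×6.0)
= 2.748 L

2.748 L


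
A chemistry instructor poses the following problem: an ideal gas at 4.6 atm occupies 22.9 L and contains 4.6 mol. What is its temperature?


PV = nRT  (R = 0.08206 L·atm/(mol·K))
T = PV/(nR) = 4.6×22.9/(4.6×0.08206)
= 105.34/0.377476
= 279.06 K

279.06 K


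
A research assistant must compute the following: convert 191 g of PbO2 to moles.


M(PbO2) = 239.2 g/mol
n = mass/M = 191/239.2 = 0.7985 mol

0.7985 mol


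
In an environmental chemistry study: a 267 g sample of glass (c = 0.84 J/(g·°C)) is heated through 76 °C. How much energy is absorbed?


q = mcΔT = 267 × 0.84 × 76
= 17045.28 J

17045.28 J


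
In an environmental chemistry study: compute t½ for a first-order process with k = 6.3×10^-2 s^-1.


t½ = ln2/k = 0.693147/(6.3×10^-2 s^-1)
= 11.00 s

11.00 s


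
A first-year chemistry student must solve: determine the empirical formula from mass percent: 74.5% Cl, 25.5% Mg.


Assume 100 g sample. Moles of each element:
  Cl: 74.5/35.45 = 2.102 mol
  Mg: 25.5/24.31 = 1.049 mol
Divide by smallest (1.049):
  Cl: 2.102/1.049 = 2.0
  Mg: 1.049/1.049 = 1.0
Empirical formula: MgCl2

MgCl2


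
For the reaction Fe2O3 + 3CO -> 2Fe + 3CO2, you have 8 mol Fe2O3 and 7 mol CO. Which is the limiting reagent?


Mole ratio available / coefficient:
  Fe2O3: 8/1 = 8.000
  CO: 7/3 = 2.333
Smaller ratio is limiting.

CO


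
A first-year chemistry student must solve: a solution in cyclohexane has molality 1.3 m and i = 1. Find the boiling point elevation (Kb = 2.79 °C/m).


ΔTb = Kb × m × i
= 2.79 × 1.3 × 1
= 3.627 °C

3.627 °C


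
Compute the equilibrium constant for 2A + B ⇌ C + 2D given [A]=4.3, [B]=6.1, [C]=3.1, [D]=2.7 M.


Kc = [C][D]^2/([A]^2[B])
= (3.1^1 × 2.7^2)/(4.3^2 × 6.1^1)
= 22.599/112.789
= 0.2004

0.2004


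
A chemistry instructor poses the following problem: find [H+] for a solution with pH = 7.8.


[H+] = 10^(-pH) = 10^(-7.8)
= 1.58×10^-8 M

1.58×10^-8 M


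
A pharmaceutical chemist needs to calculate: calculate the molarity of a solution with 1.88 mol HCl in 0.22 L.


M = n/V = 1.88/0.22 = 8.545 mol/L

8.545 M


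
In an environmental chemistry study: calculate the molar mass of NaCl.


M(NaCl) = 1×22.99 + 1×35.45
= 22.99 + 35.45
= 58.44 g/mol

58.44 g/mol


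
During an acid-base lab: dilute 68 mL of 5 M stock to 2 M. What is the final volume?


C1V1 = C2V2
5 × 68 = 2 × V2
V2 = 340/2 = 170.0 mL

170.0 mL


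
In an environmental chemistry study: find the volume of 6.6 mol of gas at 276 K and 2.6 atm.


PV = nRT  (R = 0.08206 L·atm/(mol·K))
V = nRT/P = 6.6×0.08206×276/2.6
= 57.492 L

57.492 L


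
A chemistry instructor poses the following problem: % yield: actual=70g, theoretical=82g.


% yield = actual/theoretical × 100
= 70/82 × 100
= 85.37%

85.37%


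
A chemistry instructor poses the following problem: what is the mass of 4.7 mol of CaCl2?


M(CaCl2) = 110.98 g/mol
mass = n × M = 4.7 × 110.98 = 521.61 g

521.61 g


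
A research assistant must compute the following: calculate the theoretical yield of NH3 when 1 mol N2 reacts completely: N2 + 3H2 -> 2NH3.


Mole ratio NH3:N2 = 2:1
n(NH3) = 1 × 2/1 = 2.000 mol
mass = 2.000 × 17.03 = 34.06 g

34.06 g


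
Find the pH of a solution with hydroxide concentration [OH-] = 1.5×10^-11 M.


pOH = -log10([OH-]) = -log10(1.5×10^-11)
= 11 - log10(1.5) = 10.82
pH = 14 - pOH = 14 - 10.82 = 3.18

3.18


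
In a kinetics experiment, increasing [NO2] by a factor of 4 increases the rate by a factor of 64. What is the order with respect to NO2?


rate ∝ [NO2]^n
4^n = 64 → n = 3
Order in NO2: 3

3


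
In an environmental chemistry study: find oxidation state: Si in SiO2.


x + 2(-2) = 0, so x = +4
Oxidation number: +4

+4


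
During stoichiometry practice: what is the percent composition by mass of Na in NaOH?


M(NaOH) = 1×22.99 + 1×16.0 + 1×1.008 = 39.998 g/mol
Mass of Na = 1 × 22.99 = 22.99 g/mol
% Na = 22.99/39.998 × 100 = 57.48%

57.48%


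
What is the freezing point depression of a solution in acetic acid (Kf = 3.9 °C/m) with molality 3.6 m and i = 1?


ΔTf = Kf × m × i
= 3.9 × 3.6 × 1
= 14.04 °C

14.04 °C


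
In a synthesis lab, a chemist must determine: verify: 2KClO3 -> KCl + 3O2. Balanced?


Equation: 2KClO3 -> KCl + 3O2
Check atoms: Cl: 2≠1, K: 2≠1, O: 6=6
Not balanced

No, not balanced


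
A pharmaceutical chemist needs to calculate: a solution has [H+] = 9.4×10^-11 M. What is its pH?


pH = -log10([H+]) = -log10(9.4×10^-11)
= 11 - log10(9.4)
= 11 - 0.97
= 10.03

10.03


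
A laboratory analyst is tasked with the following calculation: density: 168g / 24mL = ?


ρ = mass/volume
= 168/24
= 7.0 g/mL

7.0 g/mL


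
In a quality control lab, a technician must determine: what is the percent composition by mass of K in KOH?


M(KOH) = 1×39.1 + 1×16.0 + 1×1.008 = 56.108 g/mol
Mass of K = 1 × 39.1 = 39.10 g/mol
% K = 39.10/56.108 × 100 = 69.69%

69.69%


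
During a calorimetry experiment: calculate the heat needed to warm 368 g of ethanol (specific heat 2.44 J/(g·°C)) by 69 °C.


q = mcΔT = 368 × 2.44 × 69
= 61956.48 J

61956.48 J


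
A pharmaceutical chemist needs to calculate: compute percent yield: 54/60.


% yield = actual/theoretical × 100
= 54/60 × 100
= 90.0%

90.0%


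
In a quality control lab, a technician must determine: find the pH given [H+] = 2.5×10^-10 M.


pH = -log10([H+]) = -log10(2.5×10^-10)
= 10 - log10(2.5)
= 10 - 0.4
= 9.6

9.6


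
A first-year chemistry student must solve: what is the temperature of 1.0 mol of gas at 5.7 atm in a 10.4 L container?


PV = nRT  (R = 0.08206 L·atm/(mol·K))
T = PV/(nR) = 5.7×10.4/(1.0×0.08206)
= 59.28/0.082060
= 722.40 K

722.40 K


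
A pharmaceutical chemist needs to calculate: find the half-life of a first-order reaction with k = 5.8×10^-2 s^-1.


t½ = ln2/k = 0.693147/(5.8×10^-2 s^-1)
= 11.95 s

11.95 s


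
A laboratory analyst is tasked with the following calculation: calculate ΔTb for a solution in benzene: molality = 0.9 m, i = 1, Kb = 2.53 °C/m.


ΔTb = Kb × m × i
= 2.53 × 0.9 × 1
= 2.277 °C

2.277 °C


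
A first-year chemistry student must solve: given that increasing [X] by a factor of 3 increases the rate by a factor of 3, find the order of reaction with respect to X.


rate ∝ [X]^n
3^n = 3 → n = 1
Order in X: 1

1


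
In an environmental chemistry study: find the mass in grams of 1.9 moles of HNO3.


M(HNO3) = 63.02 g/mol
mass = n × M = 1.9 × 63.02 = 119.74 g

119.74 g


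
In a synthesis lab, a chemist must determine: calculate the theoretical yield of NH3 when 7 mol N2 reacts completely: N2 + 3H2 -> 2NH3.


Mole ratio NH3:N2 = 2:1
n(NH3) = 7 × 2/1 = 14.000 mol
mass = 14.000 × 17.03 = 238.42 g

238.42 g


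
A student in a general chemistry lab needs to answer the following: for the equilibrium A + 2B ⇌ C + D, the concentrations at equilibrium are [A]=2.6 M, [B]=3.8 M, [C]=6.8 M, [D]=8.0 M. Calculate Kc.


Kc = [C][D]/([A][B]^2)
= (6.8^1 × 8.0^1)/(2.6^1 × 3.8^2)
= 54.4/37.544
= 1.449

1.449


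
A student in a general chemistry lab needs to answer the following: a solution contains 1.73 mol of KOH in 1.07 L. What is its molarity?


M = n/V = 1.73/1.07 = 1.617 mol/L

1.617 M


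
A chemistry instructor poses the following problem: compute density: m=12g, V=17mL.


ρ = mass/volume
= 12/17
= 0.706 g/mL

0.706 g/mL


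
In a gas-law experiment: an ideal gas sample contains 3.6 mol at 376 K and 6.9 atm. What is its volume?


PV = nRT  (R = 0.08206 L·atm/(mol·K))
V = nRT/P = 3.6×0.08206×376/6.9
= 16.098 L

16.098 L


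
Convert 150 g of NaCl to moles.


M(NaCl) = 58.44 g/mol
n = mass/M = 150/58.44 = 2.5667 mol

2.5667 mol


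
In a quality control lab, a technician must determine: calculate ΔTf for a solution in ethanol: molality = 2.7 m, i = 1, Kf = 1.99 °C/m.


ΔTf = Kf × m × i
= 1.99 × 2.7 × 1
= 5.373 °C

5.373 °C


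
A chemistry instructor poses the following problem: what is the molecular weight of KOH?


M(KOH) = 1×39.1 + 1×16.0 + 1×1.008
= 39.1 + 16.0 + 1.01
= 56.11 g/mol

56.11 g/mol


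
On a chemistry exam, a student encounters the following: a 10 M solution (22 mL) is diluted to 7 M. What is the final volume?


C1V1 = C2V2
10 × 22 = 7 × V2
V2 = 220/7 = 31.43 mL

31.43 mL


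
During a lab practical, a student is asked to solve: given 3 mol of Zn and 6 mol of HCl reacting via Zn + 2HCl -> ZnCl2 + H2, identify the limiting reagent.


Mole ratio available / coefficient:
  Zn: 3/1 = 3.000
  HCl: 6/2 = 3.000
Smaller ratio is limiting.

neither (stoichiometric); Zn and HCl are fully consumed


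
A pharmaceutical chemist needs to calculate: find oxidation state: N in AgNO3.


(+1) + x + 3(-2) = 0, so x = +5
Oxidation number: +5

+5


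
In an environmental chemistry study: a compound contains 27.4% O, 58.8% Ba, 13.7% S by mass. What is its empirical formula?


Assume 100 g sample. Moles of each element:
  O: 27.4/16.0 = 1.712 mol
  Ba: 58.8/137.33 = 0.428 mol
  S: 13.7/32.07 = 0.427 mol
Divide by smallest (0.427):
  O: 1.712/0.427 = 4.01
  Ba: 0.428/0.427 = 1.0
  S: 0.427/0.427 = 1.0
Empirical formula: BaSO4

BaSO4


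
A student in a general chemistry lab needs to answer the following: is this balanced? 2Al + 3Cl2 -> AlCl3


Equation: 2Al + 3Cl2 -> AlCl3
Check atoms: Al: 2≠1, Cl: 6≠3
Not balanced

No, not balanced


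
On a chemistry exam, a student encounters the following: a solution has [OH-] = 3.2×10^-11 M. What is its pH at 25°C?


pOH = -log10([OH-]) = -log10(3.2×10^-11)
= 11 - log10(3.2) = 10.49
pH = 14 - pOH = 14 - 10.49 = 3.51

3.51


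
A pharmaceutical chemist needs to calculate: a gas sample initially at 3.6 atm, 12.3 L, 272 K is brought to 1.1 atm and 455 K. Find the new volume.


P1V1/T1 = P2V2/T2
V2 = P1V1T2/(T1P2)
= 3.6×12.3×455/(272×1.1)
= 67.338 L

67.338 L


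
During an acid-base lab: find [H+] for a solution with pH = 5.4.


[H+] = 10^(-pH) = 10^(-5.4)
= 3.98×10^-6 M

3.98×10^-6 M


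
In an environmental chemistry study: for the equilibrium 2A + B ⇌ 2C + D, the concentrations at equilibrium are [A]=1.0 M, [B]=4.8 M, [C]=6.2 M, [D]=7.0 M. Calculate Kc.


Kc = [C]^2[D]/([A]^2[B])
= (6.2^2 × 7.0^1)/(1.0^2 × 4.8^1)
= 269.08/4.8
= 56.06

56.06


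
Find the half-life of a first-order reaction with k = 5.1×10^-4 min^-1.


t½ = ln2/k = 0.693147/(5.1×10^-4 min^-1)
= 1359 min

1359 min


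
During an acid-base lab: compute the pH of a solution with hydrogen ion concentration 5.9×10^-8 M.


pH = -log10([H+]) = -log10(5.9×10^-8)
= 8 - log10(5.9)
= 8 - 0.77
= 7.23

7.23


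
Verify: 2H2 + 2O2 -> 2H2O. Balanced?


Equation: 2H2 + 2O2 -> 2H2O
Check atoms: H: 4=4, O: 4≠2
Not balanced

No, not balanced


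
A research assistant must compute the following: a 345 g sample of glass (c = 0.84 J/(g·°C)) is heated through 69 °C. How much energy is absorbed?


q = mcΔT = 345 × 0.84 × 69
= 19996.20 J

19996.20 J


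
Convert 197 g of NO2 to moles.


M(NO2) = 46.01 g/mol
n = mass/M = 197/46.01 = 4.2817 mol

4.2817 mol


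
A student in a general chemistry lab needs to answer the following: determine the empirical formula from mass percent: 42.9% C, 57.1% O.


Assume 100 g sample. Moles of each element:
  C: 42.9/12.01 = 3.572 mol
  O: 57.1/16.0 = 3.569 mol
Divide by smallest (3.569):
  C: 3.572/3.569 = 1.0
  O: 3.569/3.569 = 1.0
Empirical formula: CO

CO


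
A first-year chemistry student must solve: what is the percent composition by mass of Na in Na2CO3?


M(Na2CO3) = 2×22.99 + 1×12.01 + 3×16.0 = 105.99 g/mol
Mass of Na = 2 × 22.99 = 45.98 g/mol
% Na = 45.98/105.99 × 100 = 43.38%

43.38%


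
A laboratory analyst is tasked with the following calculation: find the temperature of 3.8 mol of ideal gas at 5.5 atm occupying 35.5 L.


PV = nRT  (R = 0.08206 L·atm/(mol·K))
T = PV/(nR) = 5.5×35.5/(3.8×0.08206)
= 195.25/0.311828
= 626.15 K

626.15 K


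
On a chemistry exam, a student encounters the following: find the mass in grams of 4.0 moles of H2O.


M(H2O) = 18.02 g/mol
mass = n × M = 4.0 × 18.02 = 72.08 g

72.08 g


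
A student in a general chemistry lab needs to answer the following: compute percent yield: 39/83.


% yield = actual/theoretical × 100
= 39/83 × 100
= 46.99%

46.99%


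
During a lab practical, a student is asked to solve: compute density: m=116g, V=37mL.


ρ = mass/volume
= 116/37
= 3.135 g/mL

3.135 g/mL


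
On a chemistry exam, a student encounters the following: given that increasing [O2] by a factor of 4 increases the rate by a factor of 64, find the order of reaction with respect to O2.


rate ∝ [O2]^n
4^n = 64 → n = 3
Order in O2: 3

3


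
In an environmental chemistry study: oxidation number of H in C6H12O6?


H is +1 with nonmetals
Oxidation number: +1

+1


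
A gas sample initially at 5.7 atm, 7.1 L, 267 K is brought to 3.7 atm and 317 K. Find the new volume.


P1V1/T1 = P2V2/T2
V2 = P1V1T2/(T1P2)
= 5.7×7.1×317/(267×3.7)
= 12.986 L

12.986 L


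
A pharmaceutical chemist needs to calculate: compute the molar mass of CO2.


M(CO2) = 1×12.01 + 2×16.0
= 12.01 + 32.0
= 44.01 g/mol

44.01 g/mol


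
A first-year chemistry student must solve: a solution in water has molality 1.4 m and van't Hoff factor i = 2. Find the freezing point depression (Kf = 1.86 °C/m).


ΔTf = Kf × m × i
= 1.86 × 1.4 × 2
= 5.208 °C

5.208 °C


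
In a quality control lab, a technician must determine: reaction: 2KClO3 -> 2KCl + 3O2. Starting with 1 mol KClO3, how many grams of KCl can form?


Mole ratio KCl:KClO3 = 2:2
n(KCl) = 1 × 2/2 = 1.000 mol
mass = 1.000 × 74.55 = 74.55 g

74.55 g


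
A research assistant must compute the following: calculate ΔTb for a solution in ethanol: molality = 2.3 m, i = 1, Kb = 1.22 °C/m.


ΔTb = Kb × m × i
= 1.22 × 2.3 × 1
= 2.806 °C

2.806 °C


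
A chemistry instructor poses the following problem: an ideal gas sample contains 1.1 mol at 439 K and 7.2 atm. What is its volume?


PV = nRT  (R = 0.08206 L·atm/(mol·K))
V = nRT/P = 1.1×0.08206×439/7.2
= 5.504 L

5.504 L


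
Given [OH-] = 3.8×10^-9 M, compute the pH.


pOH = -log10([OH-]) = -log10(3.8×10^-9)
= 9 - log10(3.8) = 8.42
pH = 14 - pOH = 14 - 8.42 = 5.58

5.58


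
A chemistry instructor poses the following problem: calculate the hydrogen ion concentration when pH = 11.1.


[H+] = 10^(-pH) = 10^(-11.1)
= 7.94×10^-12 M

7.94×10^-12 M


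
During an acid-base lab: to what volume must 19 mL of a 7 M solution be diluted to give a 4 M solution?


C1V1 = C2V2
7 × 19 = 4 × V2
V2 = 133/4 = 33.25 mL

33.25 mL


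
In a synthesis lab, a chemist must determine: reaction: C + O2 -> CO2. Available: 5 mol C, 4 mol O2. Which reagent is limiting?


Mole ratio available / coefficient:
  C: 5/1 = 5.000
  O2: 4/1 = 4.000
Smaller ratio is limiting.

O2


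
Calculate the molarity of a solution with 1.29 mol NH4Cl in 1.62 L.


M = n/V = 1.29/1.62 = 0.796 mol/L

0.796 M


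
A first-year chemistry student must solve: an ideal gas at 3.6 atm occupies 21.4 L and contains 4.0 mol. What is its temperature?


PV = nRT  (R = 0.08206 L·atm/(mol·K))
T = PV/(nR) = 3.6×21.4/(4.0×0.08206)
= 77.04/0.328240
= 234.71 K

234.71 K


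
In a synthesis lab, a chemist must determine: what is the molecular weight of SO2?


M(SO2) = 1×32.07 + 2×16.0
= 32.07 + 32.0
= 64.07 g/mol

64.07 g/mol


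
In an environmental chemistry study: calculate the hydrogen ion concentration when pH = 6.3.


[H+] = 10^(-pH) = 10^(-6.3)
= 5.01×10^-7 M

5.01×10^-7 M


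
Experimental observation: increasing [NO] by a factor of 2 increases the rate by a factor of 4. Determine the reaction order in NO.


rate ∝ [NO]^n
2^n = 4 → n = 2
Order in NO: 2

2


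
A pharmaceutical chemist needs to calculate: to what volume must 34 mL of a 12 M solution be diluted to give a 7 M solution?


C1V1 = C2V2
12 × 34 = 7 × V2
V2 = 408/7 = 58.29 mL

58.29 mL


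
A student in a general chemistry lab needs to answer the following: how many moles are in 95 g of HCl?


M(HCl) = 36.46 g/mol
n = mass/M = 95/36.46 = 2.6056 mol

2.6056 mol


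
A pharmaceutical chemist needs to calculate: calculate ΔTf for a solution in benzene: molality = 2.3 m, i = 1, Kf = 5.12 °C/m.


ΔTf = Kf × m × i
= 5.12 × 2.3 × 1
= 11.776 °C

11.776 °C


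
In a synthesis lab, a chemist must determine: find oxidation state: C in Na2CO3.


2(+1) + x + 3(-2) = 0, so x = +4
Oxidation number: +4

+4


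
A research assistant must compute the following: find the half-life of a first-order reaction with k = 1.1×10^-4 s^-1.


t½ = ln2/k = 0.693147/(1.1×10^-4 s^-1)
= 6301 s

6301 s


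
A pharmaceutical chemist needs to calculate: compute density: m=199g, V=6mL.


ρ = mass/volume
= 199/6
= 33.167 g/mL

33.167 g/mL


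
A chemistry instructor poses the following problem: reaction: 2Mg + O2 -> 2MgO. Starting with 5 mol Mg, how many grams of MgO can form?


Mole ratio MgO:Mg = 2:2
n(MgO) = 5 × 2/2 = 5.000 mol
mass = 5.000 × 40.31 = 201.55 g

201.55 g


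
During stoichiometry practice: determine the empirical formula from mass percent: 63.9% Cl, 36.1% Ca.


Assume 100 g sample. Moles of each element:
  Cl: 63.9/35.45 = 1.803 mol
  Ca: 36.1/40.08 = 0.901 mol
Divide by smallest (0.901):
  Cl: 1.803/0.901 = 2.0
  Ca: 0.901/0.901 = 1.0
Empirical formula: CaCl2

CaCl2


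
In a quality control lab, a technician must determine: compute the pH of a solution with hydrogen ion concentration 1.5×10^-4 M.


pH = -log10([H+]) = -log10(1.5×10^-4)
= 4 - log10(1.5)
= 4 - 0.18
= 3.82

3.82


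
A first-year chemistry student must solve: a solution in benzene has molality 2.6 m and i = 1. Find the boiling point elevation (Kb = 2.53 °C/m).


ΔTb = Kb × m × i
= 2.53 × 2.6 × 1
= 6.578 °C

6.578 °C


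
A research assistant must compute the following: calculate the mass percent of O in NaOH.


M(NaOH) = 1×22.99 + 1×16.0 + 1×1.008 = 39.998 g/mol
Mass of O = 1 × 16.0 = 16.00 g/mol
% O = 16.00/39.998 × 100 = 40.00%

40.00%


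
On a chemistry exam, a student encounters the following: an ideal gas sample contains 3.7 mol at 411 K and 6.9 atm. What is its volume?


PV = nRT  (R = 0.08206 L·atm/(mol·K))
V = nRT/P = 3.7×0.08206×411/6.9
= 18.085 L

18.085 L


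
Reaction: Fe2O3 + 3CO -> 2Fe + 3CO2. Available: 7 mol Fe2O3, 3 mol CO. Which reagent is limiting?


Mole ratio available / coefficient:
  Fe2O3: 7/1 = 7.000
  CO: 3/3 = 1.000
Smaller ratio is limiting.

CO


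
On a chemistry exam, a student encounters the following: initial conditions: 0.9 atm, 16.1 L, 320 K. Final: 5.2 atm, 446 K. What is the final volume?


P1V1/T1 = P2V2/T2
V2 = P1V1T2/(T1P2)
= 0.9×16.1×446/(320×5.2)
= 3.884 L

3.884 L


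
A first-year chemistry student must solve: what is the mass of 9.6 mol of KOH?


M(KOH) = 56.11 g/mol
mass = n × M = 9.6 × 56.11 = 538.66 g

538.66 g


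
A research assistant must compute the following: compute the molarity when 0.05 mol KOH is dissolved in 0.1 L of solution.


M = n/V = 0.05/0.1 = 0.500 mol/L

0.500 M


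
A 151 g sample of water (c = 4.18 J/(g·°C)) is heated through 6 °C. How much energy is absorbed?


q = mcΔT = 151 × 4.18 × 6
= 3787.08 J

3787.08 J


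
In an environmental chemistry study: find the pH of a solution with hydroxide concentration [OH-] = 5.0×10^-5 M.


pOH = -log10([OH-]) = -log10(5.0×10^-5)
= 5 - log10(5.0) = 4.3
pH = 14 - pOH = 14 - 4.3 = 9.7

9.7


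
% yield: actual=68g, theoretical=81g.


% yield = actual/theoretical × 100
= 68/81 × 100
= 83.95%

83.95%


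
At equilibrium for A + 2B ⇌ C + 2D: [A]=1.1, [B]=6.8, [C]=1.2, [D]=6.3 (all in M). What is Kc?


Kc = [C][D]^2/([A][B]^2)
= (1.2^1 × 6.3^2)/(1.1^1 × 6.8^2)
= 47.628/50.864
= 0.9364

0.9364


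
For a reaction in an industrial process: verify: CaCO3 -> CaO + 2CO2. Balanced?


Equation: CaCO3 -> CaO + 2CO2
Check atoms: C: 1≠2, Ca: 1=1, O: 3≠5
Not balanced

No, not balanced


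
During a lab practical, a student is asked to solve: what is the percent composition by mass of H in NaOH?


M(NaOH) = 1×22.99 + 1×16.0 + 1×1.008 = 39.998 g/mol
Mass of H = 1 × 1.008 = 1.008 g/mol
% H = 1.008/39.998 × 100 = 2.52%

2.52%


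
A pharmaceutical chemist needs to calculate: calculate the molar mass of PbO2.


M(PbO2) = 1×207.2 + 2×16.0
= 207.2 + 32.0
= 239.2 g/mol

239.2 g/mol


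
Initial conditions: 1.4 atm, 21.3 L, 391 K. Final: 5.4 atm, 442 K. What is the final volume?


P1V1/T1 = P2V2/T2
V2 = P1V1T2/(T1P2)
= 1.4×21.3×442/(391×5.4)
= 6.243 L

6.243 L


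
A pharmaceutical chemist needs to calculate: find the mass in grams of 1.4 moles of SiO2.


M(SiO2) = 60.09 g/mol
mass = n × M = 1.4 × 60.09 = 84.13 g

84.13 g


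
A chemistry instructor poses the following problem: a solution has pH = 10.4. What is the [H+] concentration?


[H+] = 10^(-pH) = 10^(-10.4)
= 3.98×10^-11 M

3.98×10^-11 M


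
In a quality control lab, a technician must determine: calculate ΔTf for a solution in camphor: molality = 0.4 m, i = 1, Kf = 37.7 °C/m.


ΔTf = Kf × m × i
= 37.7 × 0.4 × 1
= 15.08 °C

15.08 °C


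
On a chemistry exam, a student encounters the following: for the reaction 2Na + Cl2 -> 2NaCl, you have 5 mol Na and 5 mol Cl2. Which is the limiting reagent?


Mole ratio available / coefficient:
  Na: 5/2 = 2.500
  Cl2: 5/1 = 5.000
Smaller ratio is limiting.

Na


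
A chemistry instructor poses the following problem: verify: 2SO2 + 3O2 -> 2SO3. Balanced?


Equation: 2SO2 + 3O2 -> 2SO3
Check atoms: O: 10≠6, S: 2=2
Not balanced

No, not balanced


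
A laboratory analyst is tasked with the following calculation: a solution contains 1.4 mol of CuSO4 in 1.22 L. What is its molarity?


M = n/V = 1.4/1.22 = 1.148 mol/L

1.148 M


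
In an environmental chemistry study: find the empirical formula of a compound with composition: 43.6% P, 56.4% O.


Assume 100 g sample. Moles of each element:
  P: 43.6/30.97 = 1.408 mol
  O: 56.4/16.0 = 3.525 mol
Divide by smallest (1.408):
  P: 1.408/1.408 = 1.0
  O: 3.525/1.408 = 2.5
Multiply all ratios by 2 to obtain whole numbers.
Empirical formula: P2O5

P2O5


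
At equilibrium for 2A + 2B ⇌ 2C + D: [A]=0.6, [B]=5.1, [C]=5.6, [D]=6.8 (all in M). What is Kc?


Kc = [C]^2[D]/([A]^2[B]^2)
= (5.6^2 × 6.8^1)/(0.6^2 × 5.1^2)
= 213.248/9.3636
= 22.77

22.77


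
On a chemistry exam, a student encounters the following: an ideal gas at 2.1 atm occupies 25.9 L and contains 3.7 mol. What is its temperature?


PV = nRT  (R = 0.08206 L·atm/(mol·K))
T = PV/(nR) = 2.1×25.9/(3.7×0.08206)
= 54.39/0.303622
= 179.14 K

179.14 K


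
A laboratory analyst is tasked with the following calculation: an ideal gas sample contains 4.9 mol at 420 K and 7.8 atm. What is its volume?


PV = nRT  (R = 0.08206 L·atm/(mol·K))
V = nRT/P = 4.9×0.08206×420/7.8
= 21.651 L

21.651 L


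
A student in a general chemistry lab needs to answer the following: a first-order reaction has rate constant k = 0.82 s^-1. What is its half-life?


t½ = ln2/k = 0.693147/(0.82 s^-1)
= 0.8453 s

0.8453 s


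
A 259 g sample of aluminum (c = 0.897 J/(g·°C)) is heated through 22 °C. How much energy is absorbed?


q = mcΔT = 259 × 0.897 × 22
= 5111.11 J

5111.11 J


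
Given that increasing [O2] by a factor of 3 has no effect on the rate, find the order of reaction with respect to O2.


rate ∝ [O2]^n
rate ∝ [O2]^0
Order in O2: 0

0


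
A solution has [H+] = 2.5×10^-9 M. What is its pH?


pH = -log10([H+]) = -log10(2.5×10^-9)
= 9 - log10(2.5)
= 9 - 0.4
= 8.6

8.6


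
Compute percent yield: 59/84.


% yield = actual/theoretical × 100
= 59/84 × 100
= 70.24%

70.24%


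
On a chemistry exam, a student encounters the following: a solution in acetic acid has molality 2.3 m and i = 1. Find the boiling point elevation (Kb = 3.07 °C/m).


ΔTb = Kb × m × i
= 3.07 × 2.3 × 1
= 7.061 °C

7.061 °C


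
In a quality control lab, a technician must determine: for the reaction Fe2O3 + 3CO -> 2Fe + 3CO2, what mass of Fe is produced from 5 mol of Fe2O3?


Mole ratio Fe:Fe2O3 = 2:1
n(Fe) = 5 × 2/1 = 10.000 mol
mass = 10.000 × 55.85 = 558.5 g

558.5 g


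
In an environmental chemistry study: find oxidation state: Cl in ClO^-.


x + (-2) = -1, so x = +1
Oxidation number: +1

+1


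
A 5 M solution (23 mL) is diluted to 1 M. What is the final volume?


C1V1 = C2V2
5 × 23 = 1 × V2
V2 = 115/1 = 115.0 mL

115.0 mL


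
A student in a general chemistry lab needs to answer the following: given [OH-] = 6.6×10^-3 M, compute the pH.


pOH = -log10([OH-]) = -log10(6.6×10^-3)
= 3 - log10(6.6) = 2.18
pH = 14 - pOH = 14 - 2.18 = 11.82

11.82


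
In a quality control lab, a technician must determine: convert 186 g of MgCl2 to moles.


M(MgCl2) = 95.21 g/mol
n = mass/M = 186/95.21 = 1.9536 mol

1.9536 mol


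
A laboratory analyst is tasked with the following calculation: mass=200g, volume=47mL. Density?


ρ = mass/volume
= 200/47
= 4.255 g/mL

4.255 g/mL


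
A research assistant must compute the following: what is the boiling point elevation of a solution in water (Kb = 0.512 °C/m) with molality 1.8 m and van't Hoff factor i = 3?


ΔTb = Kb × m × i
= 0.512 × 1.8 × 3
= 2.7648 °C

2.7648 °C


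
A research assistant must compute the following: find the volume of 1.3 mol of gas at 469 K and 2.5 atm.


PV = nRT  (R = 0.08206 L·atm/(mol·K))
V = nRT/P = 1.3×0.08206×469/2.5
= 20.013 L

20.013 L


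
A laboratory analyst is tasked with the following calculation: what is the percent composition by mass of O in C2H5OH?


M(C2H5OH) = 2×12.01 + 6×1.008 + 1×16.0 = 46.068 g/mol
Mass of O = 1 × 16.0 = 16.00 g/mol
% O = 16.00/46.068 × 100 = 34.73%

34.73%


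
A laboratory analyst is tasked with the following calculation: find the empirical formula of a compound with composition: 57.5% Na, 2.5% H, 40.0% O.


Assume 100 g sample. Moles of each element:
  Na: 57.5/22.99 = 2.501 mol
  H: 2.5/1.008 = 2.48 mol
  O: 40.0/16.0 = 2.5 mol
Divide by smallest (2.48):
  Na: 2.501/2.48 = 1.01
  H: 2.48/2.48 = 1.0
  O: 2.5/2.48 = 1.01
Empirical formula: NaOH

NaOH


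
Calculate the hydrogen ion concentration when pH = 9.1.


[H+] = 10^(-pH) = 10^(-9.1)
= 7.94×10^-10 M

7.94×10^-10 M


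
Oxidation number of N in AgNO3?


(+1) + x + 3(-2) = 0, so x = +5
Oxidation number: +5

+5


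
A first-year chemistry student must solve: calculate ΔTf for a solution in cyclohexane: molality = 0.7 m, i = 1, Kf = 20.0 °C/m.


ΔTf = Kf × m × i
= 20.0 × 0.7 × 1
= 14.0 °C

14.0 °C


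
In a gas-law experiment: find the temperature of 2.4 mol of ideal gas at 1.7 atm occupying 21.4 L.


PV = nRT  (R = 0.08206 L·atm/(mol·K))
T = PV/(nR) = 1.7×21.4/(2.4×0.08206)
= 36.38/0.196944
= 184.72 K

184.72 K


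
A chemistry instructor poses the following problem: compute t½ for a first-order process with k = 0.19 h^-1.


t½ = ln2/k = 0.693147/(0.19 h^-1)
= 3.648 h

3.648 h


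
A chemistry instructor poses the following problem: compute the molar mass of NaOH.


M(NaOH) = 1×22.99 + 1×16.0 + 1×1.008
= 22.99 + 16.0 + 1.01
= 40.0 g/mol

40.0 g/mol


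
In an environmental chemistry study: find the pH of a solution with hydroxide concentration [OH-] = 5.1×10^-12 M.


pOH = -log10([OH-]) = -log10(5.1×10^-12)
= 12 - log10(5.1) = 11.29
pH = 14 - pOH = 14 - 11.29 = 2.71

2.71


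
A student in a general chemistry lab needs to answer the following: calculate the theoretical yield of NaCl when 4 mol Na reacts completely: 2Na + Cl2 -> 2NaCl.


Mole ratio NaCl:Na = 2:2
n(NaCl) = 4 × 2/2 = 4.000 mol
mass = 4.000 × 58.44 = 233.76 g

233.76 g


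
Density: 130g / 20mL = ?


ρ = mass/volume
= 130/20
= 6.5 g/mL

6.5 g/mL


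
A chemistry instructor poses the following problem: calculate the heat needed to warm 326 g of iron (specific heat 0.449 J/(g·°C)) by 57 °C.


q = mcΔT = 326 × 0.449 × 57
= 8343.32 J

8343.32 J


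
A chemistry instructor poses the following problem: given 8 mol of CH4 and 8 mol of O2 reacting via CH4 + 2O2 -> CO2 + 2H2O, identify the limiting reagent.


Mole ratio available / coefficient:
  CH4: 8/1 = 8.000
  O2: 8/2 = 4.000
Smaller ratio is limiting.

O2


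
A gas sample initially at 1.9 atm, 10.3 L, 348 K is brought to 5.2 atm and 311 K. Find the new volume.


P1V1/T1 = P2V2/T2
V2 = P1V1T2/(T1P2)
= 1.9×10.3×311/(348×5.2)
= 3.363 L

3.363 L


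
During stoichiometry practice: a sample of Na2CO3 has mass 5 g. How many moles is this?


M(Na2CO3) = 105.99 g/mol
n = mass/M = 5/105.99 = 0.0472 mol

0.0472 mol


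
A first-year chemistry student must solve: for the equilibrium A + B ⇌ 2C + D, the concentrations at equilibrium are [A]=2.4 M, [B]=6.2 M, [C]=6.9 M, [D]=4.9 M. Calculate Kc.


Kc = [C]^2[D]/([A][B])
= (6.9^2 × 4.9^1)/(2.4^1 × 6.2^1)
= 233.289/14.88
= 15.68

15.68


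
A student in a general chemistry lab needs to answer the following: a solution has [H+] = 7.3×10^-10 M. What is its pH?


pH = -log10([H+]) = -log10(7.3×10^-10)
= 10 - log10(7.3)
= 10 - 0.86
= 9.14

9.14


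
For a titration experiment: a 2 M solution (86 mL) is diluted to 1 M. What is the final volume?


C1V1 = C2V2
2 × 86 = 1 × V2
V2 = 172/1 = 172.0 mL

172.0 mL


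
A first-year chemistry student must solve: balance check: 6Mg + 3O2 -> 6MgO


Equation: 6Mg + 3O2 -> 6MgO
Check atoms: Mg: 6=6, O: 6=6
Balanced

Yes, balanced


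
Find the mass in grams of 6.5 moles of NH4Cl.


M(NH4Cl) = 53.49 g/mol
mass = n × M = 6.5 × 53.49 = 347.69 g

347.69 g


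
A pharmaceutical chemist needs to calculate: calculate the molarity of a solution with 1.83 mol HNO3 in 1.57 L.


M = n/V = 1.83/1.57 = 1.166 mol/L

1.166 M


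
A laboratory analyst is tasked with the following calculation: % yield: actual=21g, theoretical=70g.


% yield = actual/theoretical × 100
= 21/70 × 100
= 30.0%

30.0%


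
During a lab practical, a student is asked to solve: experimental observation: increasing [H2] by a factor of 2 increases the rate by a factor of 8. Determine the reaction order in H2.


rate ∝ [H2]^n
2^n = 8 → n = 3
Order in H2: 3

3


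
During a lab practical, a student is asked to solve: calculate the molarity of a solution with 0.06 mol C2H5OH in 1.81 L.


M = n/V = 0.06/1.81 = 0.033 mol/L

0.033 M


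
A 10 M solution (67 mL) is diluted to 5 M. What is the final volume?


C1V1 = C2V2
10 × 67 = 5 × V2
V2 = 670/5 = 134.0 mL

134.0 mL


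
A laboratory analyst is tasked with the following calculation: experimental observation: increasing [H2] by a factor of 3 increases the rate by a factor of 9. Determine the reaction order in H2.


rate ∝ [H2]^n
3^n = 9 → n = 2
Order in H2: 2

2
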